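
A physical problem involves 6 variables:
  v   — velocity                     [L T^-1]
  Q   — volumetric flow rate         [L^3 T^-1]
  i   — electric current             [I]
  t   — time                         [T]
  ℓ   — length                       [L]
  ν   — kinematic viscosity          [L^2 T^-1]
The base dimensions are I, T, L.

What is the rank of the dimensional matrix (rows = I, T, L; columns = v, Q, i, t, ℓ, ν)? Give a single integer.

3

Dimensional matrix (I×T×L by v×Q×i×t×ℓ×ν):
  I: [ 0  0  1  0  0  0]
  T: [-1 -1  0  1  0 -1]
  L: [ 1  3  0  0  1  2]
Row reduction gives pivot columns v,Q,i; rank = 3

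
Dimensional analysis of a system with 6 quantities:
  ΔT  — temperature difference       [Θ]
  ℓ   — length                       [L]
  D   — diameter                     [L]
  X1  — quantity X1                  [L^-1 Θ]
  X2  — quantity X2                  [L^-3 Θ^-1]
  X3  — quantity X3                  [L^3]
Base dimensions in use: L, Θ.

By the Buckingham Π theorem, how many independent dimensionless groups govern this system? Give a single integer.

Exponent matrix [L,Θ] × [ΔT,ℓ,D,X1,X2,X3]:
  L: [ 0  1  1 -1 -3  3]
  Θ: [ 1  0  0  1 -1  0]
Echelon form has 2 nonzero rows (pivots: ΔT,ℓ)
n=6, r=2 ⇒ 4 dimensionless groups

4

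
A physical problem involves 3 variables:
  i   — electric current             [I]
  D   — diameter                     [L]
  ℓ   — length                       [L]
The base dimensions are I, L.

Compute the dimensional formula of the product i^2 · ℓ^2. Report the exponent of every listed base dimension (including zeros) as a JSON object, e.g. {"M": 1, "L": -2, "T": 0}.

Dimensional matrix (I×L by i×D×ℓ):
  I: [ 1  0  0]
  L: [ 0  1  1]
  [I]: (2)·1+(2)·0 = 2
  [L]: (2)·0+(2)·1 = 2
⇒ I^2 L^2

{"I": 2, "L": 2}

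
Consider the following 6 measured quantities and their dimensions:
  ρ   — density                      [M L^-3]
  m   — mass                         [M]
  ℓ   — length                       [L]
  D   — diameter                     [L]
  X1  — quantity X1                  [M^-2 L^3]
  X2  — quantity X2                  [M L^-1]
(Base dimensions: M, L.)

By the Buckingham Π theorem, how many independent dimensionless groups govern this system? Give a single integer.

Dimensional matrix (M×L by ρ×m×ℓ×D×X1×X2):
  M: [ 1  1  0  0 -2  1]
  L: [-3  0  1  1  3 -1]
Row reduction gives pivot columns ρ,m; rank = 2
n=6, r=2 ⇒ 4 dimensionless groups

4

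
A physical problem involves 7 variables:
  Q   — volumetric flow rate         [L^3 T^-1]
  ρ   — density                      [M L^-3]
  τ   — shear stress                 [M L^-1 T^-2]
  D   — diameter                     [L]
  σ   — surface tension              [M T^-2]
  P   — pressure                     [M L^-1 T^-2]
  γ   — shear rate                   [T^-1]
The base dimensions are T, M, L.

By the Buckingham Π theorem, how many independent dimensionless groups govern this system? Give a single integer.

Write exponents as rows T,M,L / cols Q,ρ,τ,D,σ,P,γ:
  T: [-1  0 -2  0 -2 -2 -1]
  M: [ 0  1  1  0  1  1  0]
  L: [ 3 -3 -1  1  0 -1  0]
Row reduction gives pivot columns Q,ρ,τ; rank = 3
Π count = n − r = 7 − 3 = 4

4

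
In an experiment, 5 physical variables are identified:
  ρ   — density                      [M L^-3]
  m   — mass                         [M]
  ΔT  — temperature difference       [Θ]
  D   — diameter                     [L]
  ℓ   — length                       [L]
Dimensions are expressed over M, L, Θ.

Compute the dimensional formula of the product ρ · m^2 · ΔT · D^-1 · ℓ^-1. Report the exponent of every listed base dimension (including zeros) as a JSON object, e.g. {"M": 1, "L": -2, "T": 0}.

Write exponents as rows M,L,Θ / cols ρ,m,ΔT,D,ℓ:
  M: [ 1  1  0  0  0]
  L: [-3  0  0  1  1]
  Θ: [ 0  0  1  0  0]
  [M]: (1)·1+(2)·1+(1)·0+(-1)·0+(-1)·0 = 3
  [L]: (1)·-3+(2)·0+(1)·0+(-1)·1+(-1)·1 = -5
  [Θ]: (1)·0+(2)·0+(1)·1+(-1)·0+(-1)·0 = 1
⇒ M^3 L^-5 Θ

{"M": 3, "L": -5, "Θ": 1}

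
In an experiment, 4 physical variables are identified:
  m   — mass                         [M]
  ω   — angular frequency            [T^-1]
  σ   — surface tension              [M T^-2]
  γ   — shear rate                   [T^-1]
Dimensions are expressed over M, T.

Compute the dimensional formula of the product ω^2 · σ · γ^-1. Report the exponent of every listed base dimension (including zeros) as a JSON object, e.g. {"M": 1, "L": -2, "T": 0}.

Write exponents as rows M,T / cols m,ω,σ,γ:
  M: [ 1  0  1  0]
  T: [ 0 -1 -2 -1]
  [M]: (2)·0+(1)·1+(-1)·0 = 1
  [T]: (2)·-1+(1)·-2+(-1)·-1 = -3
⇒ M T^-3

{"M": 1, "T": -3}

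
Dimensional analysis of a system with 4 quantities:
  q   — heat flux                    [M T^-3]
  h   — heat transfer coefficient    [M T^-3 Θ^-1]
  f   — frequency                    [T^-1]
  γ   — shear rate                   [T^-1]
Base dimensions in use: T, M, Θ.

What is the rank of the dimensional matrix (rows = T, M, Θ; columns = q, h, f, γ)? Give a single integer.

Dimensional matrix (T×M×Θ by q×h×f×γ):
  T: [-3 -3 -1 -1]
  M: [ 1  1  0  0]
  Θ: [ 0 -1  0  0]
Echelon form has 3 nonzero rows (pivots: q,h,f)

3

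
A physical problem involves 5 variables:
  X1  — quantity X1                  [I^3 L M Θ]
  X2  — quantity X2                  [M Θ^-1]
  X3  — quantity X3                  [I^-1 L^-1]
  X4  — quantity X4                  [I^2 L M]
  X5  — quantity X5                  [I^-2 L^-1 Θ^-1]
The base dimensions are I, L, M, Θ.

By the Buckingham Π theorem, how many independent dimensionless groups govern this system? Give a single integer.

Write exponents as rows I,L,M,Θ / cols X1,X2,X3,X4,X5:
  I: [ 3  0 -1  2 -2]
  L: [ 1  0 -1  1 -1]
  M: [ 1  1  0  1  0]
  Θ: [ 1 -1  0  0 -1]
Echelon form has 3 nonzero rows (pivots: X1,X2,X3)
Π count = n − r = 5 − 3 = 2

2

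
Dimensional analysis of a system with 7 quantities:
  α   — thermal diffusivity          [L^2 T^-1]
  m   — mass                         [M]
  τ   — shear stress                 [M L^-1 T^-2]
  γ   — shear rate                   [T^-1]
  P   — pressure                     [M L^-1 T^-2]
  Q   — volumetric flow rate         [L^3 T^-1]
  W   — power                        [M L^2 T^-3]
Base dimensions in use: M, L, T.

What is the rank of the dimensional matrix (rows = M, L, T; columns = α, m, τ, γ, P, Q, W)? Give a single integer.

Write exponents as rows M,L,T / cols α,m,τ,γ,P,Q,W:
  M: [ 0  1  1  0  1  0  1]
  L: [ 2  0 -1  0 -1  3  2]
  T: [-1  0 -2 -1 -2 -1 -3]
Echelon form has 3 nonzero rows (pivots: α,m,τ)

3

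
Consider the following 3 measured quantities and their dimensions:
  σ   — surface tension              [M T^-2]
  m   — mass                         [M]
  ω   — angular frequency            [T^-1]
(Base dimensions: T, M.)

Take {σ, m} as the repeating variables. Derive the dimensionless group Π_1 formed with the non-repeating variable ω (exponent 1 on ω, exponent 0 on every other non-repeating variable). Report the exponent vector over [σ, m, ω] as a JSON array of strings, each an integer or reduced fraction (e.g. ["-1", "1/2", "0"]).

Dimensional matrix (T×M by σ×m×ω):
  T: [-2  0 -1]
  M: [ 1  1  0]
Row reduction gives pivot columns σ,m; rank = 2
Repeat: σ,m; free: ω
RREF:
  r0: [   1    0  1/2]
  r1: [   0    1 -1/2]
Fix exponent of ω at 1; solve each RREF row for its pivot's exponent:
  r0: exp(σ) + (1/2)·1 = 0 ⇒ exp(σ) = -1/2
  r1: exp(m) + (-1/2)·1 = 0 ⇒ exp(m) = 1/2
Π_1 = σ^(-1/2) · m^(1/2) · ω

["-1/2", "1/2", "1"]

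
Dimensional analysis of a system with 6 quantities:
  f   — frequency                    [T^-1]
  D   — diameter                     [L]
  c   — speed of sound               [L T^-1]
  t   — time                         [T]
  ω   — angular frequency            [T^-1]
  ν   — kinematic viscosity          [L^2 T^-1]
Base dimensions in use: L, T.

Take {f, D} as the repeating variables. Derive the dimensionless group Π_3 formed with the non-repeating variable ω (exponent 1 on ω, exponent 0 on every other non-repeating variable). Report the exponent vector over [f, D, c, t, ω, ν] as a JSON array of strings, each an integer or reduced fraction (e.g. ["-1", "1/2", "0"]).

Write exponents as rows L,T / cols f,D,c,t,ω,ν:
  L: [ 0  1  1  0  0  2]
  T: [-1  0 -1  1 -1 -1]
Echelon form has 2 nonzero rows (pivots: f,D)
Repeat: f,D; free: c,t,ω,ν
RREF:
  r0: [   1    0    1   -1    1    1]
  r1: [   0    1    1    0    0    2]
Fix exponent of ω at 1, c at 0, t at 0, ν at 0; solve each RREF row for its pivot's exponent:
  r0: exp(f) + (1)·1 = 0 ⇒ exp(f) = -1
  r1: exp(D) + (0)·1 = 0 ⇒ exp(D) = 0
Π_3 = f^-1 · ω

["-1", "0", "0", "0", "1", "0"]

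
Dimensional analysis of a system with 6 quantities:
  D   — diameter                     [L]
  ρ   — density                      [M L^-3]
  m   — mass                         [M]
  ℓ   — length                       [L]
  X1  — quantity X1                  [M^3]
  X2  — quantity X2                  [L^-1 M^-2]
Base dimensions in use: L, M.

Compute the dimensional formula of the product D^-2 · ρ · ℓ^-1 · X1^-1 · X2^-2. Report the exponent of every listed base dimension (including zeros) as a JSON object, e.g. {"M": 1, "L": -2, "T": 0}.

Dimensional matrix (L×M by D×ρ×m×ℓ×X1×X2):
  L: [ 1 -3  0  1  0 -1]
  M: [ 0  1  1  0  3 -2]
  [L]: (-2)·1+(1)·-3+(-1)·1+(-1)·0+(-2)·-1 = -4
  [M]: (-2)·0+(1)·1+(-1)·0+(-1)·3+(-2)·-2 = 2
⇒ L^-4 M^2

{"L": -4, "M": 2}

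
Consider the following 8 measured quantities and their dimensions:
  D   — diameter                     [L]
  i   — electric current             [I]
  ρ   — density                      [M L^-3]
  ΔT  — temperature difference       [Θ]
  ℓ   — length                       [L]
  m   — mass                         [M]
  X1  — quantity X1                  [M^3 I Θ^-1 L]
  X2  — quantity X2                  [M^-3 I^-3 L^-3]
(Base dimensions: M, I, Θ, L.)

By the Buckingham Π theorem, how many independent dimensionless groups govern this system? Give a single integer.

4

Exponent matrix [M,I,Θ,L] × [D,i,ρ,ΔT,ℓ,m,X1,X2]:
  M: [ 0  0  1  0  0  1  3 -3]
  I: [ 0  1  0  0  0  0  1 -3]
  Θ: [ 0  0  0  1  0  0 -1  0]
  L: [ 1  0 -3  0  1  0  1 -3]
Echelon form has 4 nonzero rows (pivots: D,i,ρ,ΔT)
n=8, r=4 ⇒ 4 dimensionless groups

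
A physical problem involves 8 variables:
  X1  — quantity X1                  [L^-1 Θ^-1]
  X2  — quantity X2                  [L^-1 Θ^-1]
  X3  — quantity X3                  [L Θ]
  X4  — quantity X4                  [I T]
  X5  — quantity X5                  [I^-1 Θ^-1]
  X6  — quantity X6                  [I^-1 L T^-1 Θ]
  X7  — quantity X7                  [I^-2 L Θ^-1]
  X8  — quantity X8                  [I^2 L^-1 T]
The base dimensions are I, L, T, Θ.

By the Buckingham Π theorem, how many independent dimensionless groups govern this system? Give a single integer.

Write exponents as rows I,L,T,Θ / cols X1,X2,X3,X4,X5,X6,X7,X8:
  I: [ 0  0  0  1 -1 -1 -2  2]
  L: [-1 -1  1  0  0  1  1 -1]
  T: [ 0  0  0  1  0 -1  0  1]
  Θ: [-1 -1  1  0 -1  1 -1  0]
RREF → pivots at {X1,X4,X5} ⇒ r = 3
n=8, r=3 ⇒ 5 dimensionless groups

5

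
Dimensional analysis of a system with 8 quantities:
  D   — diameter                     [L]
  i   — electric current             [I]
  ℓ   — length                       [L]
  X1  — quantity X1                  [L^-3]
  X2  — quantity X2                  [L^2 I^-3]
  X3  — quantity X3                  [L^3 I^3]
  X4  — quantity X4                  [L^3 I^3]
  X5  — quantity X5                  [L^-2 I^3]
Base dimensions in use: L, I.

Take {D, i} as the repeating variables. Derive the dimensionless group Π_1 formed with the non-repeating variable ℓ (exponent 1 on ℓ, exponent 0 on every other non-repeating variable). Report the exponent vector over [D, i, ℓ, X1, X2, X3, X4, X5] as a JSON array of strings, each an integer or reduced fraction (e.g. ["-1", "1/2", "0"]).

Write exponents as rows L,I / cols D,i,ℓ,X1,X2,X3,X4,X5:
  L: [ 1  0  1 -3  2  3  3 -2]
  I: [ 0  1  0  0 -3  3  3  3]
RREF → pivots at {D,i} ⇒ r = 2
Repeat: D,i; free: ℓ,X1,X2,X3,X4,X5
RREF:
  r0: [   1    0    1   -3    2    3    3   -2]
  r1: [   0    1    0    0   -3    3    3    3]
Fix exponent of ℓ at 1, X1 at 0, X2 at 0, X3 at 0, X4 at 0, X5 at 0; solve each RREF row for its pivot's exponent:
  r0: exp(D) + (1)·1 = 0 ⇒ exp(D) = -1
  r1: exp(i) + (0)·1 = 0 ⇒ exp(i) = 0
Π_1 = D^-1 · ℓ

["-1", "0", "1", "0", "0", "0", "0", "0"]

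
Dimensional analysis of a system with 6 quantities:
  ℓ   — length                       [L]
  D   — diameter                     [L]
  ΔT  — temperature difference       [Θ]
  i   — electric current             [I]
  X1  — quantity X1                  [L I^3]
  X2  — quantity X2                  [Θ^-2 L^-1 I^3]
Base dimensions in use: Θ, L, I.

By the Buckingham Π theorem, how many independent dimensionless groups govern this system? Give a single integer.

3

Write exponents as rows Θ,L,I / cols ℓ,D,ΔT,i,X1,X2:
  Θ: [ 0  0  1  0  0 -2]
  L: [ 1  1  0  0  1 -1]
  I: [ 0  0  0  1  3  3]
RREF → pivots at {ℓ,ΔT,i} ⇒ r = 3
Π count = n − r = 6 − 3 = 3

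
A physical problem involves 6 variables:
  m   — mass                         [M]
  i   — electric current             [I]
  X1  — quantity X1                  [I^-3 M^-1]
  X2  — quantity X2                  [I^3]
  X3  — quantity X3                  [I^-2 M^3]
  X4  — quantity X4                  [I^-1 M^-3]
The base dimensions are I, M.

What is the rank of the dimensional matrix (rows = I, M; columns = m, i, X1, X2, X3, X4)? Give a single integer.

Dimensional matrix (I×M by m×i×X1×X2×X3×X4):
  I: [ 0  1 -3  3 -2 -1]
  M: [ 1  0 -1  0  3 -3]
Row reduction gives pivot columns m,i; rank = 2

2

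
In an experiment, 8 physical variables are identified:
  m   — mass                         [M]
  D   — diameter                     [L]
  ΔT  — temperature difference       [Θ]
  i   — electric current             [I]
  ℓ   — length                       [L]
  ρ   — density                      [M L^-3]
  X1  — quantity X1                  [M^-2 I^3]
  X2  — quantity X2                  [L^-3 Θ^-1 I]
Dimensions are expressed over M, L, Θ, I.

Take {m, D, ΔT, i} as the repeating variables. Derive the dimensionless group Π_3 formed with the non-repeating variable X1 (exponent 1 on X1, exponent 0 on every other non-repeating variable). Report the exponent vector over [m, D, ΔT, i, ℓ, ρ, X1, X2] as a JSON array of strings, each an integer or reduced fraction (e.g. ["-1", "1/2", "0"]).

["2", "0", "0", "-3", "0", "0", "1", "0"]

Dimensional matrix (M×L×Θ×I by m×D×ΔT×i×ℓ×ρ×X1×X2):
  M: [ 1  0  0  0  0  1 -2  0]
  L: [ 0  1  0  0  1 -3  0 -3]
  Θ: [ 0  0  1  0  0  0  0 -1]
  I: [ 0  0  0  1  0  0  3  1]
Echelon form has 4 nonzero rows (pivots: m,D,ΔT,i)
Pivot set = {m,D,ΔT,i}, free = {ℓ,ρ,X1,X2}
RREF:
  r0: [   1    0    0    0    0    1   -2    0]
  r1: [   0    1    0    0    1   -3    0   -3]
  r2: [   0    0    1    0    0    0    0   -1]
  r3: [   0    0    0    1    0    0    3    1]
Fix exponent of X1 at 1, ℓ at 0, ρ at 0, X2 at 0; solve each RREF row for its pivot's exponent:
  r0: exp(m) + (-2)·1 = 0 ⇒ exp(m) = 2
  r1: exp(D) + (0)·1 = 0 ⇒ exp(D) = 0
  r2: exp(ΔT) + (0)·1 = 0 ⇒ exp(ΔT) = 0
  r3: exp(i) + (3)·1 = 0 ⇒ exp(i) = -3
Π_3 = m^2 · i^-3 · X1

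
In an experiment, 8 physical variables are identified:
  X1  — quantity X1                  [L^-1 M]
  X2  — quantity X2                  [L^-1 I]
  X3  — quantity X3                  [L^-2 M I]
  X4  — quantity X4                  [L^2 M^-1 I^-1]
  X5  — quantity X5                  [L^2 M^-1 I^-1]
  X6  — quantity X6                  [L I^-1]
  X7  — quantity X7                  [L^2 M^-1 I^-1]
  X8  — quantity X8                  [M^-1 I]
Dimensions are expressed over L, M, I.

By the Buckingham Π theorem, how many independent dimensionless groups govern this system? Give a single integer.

Write exponents as rows L,M,I / cols X1,X2,X3,X4,X5,X6,X7,X8:
  L: [-1 -1 -2  2  2  1  2  0]
  M: [ 1  0  1 -1 -1  0 -1 -1]
  I: [ 0  1  1 -1 -1 -1 -1  1]
Row reduction gives pivot columns X1,X2; rank = 2
8 vars − rank 2 = 6 Π groups

6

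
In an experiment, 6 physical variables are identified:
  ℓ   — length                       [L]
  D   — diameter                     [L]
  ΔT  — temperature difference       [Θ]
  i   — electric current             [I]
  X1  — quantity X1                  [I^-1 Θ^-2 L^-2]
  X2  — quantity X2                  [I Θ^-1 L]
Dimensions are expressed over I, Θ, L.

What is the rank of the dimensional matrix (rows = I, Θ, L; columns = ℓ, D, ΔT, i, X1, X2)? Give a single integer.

Exponent matrix [I,Θ,L] × [ℓ,D,ΔT,i,X1,X2]:
  I: [ 0  0  0  1 -1  1]
  Θ: [ 0  0  1  0 -2 -1]
  L: [ 1  1  0  0 -2  1]
Echelon form has 3 nonzero rows (pivots: ℓ,ΔT,i)

3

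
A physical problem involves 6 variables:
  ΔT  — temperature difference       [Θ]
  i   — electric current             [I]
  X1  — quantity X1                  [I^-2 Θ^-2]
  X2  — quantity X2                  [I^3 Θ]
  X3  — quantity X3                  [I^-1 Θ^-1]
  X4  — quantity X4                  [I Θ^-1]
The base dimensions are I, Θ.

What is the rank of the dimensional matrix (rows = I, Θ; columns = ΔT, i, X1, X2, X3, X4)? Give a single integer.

2

Exponent matrix [I,Θ] × [ΔT,i,X1,X2,X3,X4]:
  I: [ 0  1 -2  3 -1  1]
  Θ: [ 1  0 -2  1 -1 -1]
RREF → pivots at {ΔT,i} ⇒ r = 2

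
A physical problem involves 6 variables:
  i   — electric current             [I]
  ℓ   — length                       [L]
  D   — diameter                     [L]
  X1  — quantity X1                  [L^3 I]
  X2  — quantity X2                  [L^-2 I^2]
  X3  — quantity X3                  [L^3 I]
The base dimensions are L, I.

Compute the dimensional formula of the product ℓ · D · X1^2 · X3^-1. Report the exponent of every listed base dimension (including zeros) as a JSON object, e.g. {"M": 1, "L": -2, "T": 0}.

Write exponents as rows L,I / cols i,ℓ,D,X1,X2,X3:
  L: [ 0  1  1  3 -2  3]
  I: [ 1  0  0  1  2  1]
  [L]: (1)·1+(1)·1+(2)·3+(-1)·3 = 5
  [I]: (1)·0+(1)·0+(2)·1+(-1)·1 = 1
⇒ L^5 I

{"L": 5, "I": 1}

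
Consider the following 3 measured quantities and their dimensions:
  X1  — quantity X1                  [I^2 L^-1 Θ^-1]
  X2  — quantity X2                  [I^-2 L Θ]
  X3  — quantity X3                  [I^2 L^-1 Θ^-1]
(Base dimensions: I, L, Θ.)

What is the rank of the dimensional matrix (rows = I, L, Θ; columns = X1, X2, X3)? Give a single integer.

Dimensional matrix (I×L×Θ by X1×X2×X3):
  I: [ 2 -2  2]
  L: [-1  1 -1]
  Θ: [-1  1 -1]
Echelon form has 1 nonzero rows (pivots: X1)

1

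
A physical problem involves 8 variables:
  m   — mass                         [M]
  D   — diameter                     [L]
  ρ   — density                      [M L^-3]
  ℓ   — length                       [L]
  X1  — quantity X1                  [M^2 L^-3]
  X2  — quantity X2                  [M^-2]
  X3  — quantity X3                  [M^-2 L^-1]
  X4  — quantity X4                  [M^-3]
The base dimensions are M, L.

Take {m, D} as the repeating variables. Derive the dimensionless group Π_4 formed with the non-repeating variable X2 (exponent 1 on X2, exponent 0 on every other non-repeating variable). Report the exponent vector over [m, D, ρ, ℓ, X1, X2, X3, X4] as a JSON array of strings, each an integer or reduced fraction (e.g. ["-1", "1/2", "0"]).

["2", "0", "0", "0", "0", "1", "0", "0"]

Dimensional matrix (M×L by m×D×ρ×ℓ×X1×X2×X3×X4):
  M: [ 1  0  1  0  2 -2 -2 -3]
  L: [ 0  1 -3  1 -3  0 -1  0]
RREF → pivots at {m,D} ⇒ r = 2
Pivot set = {m,D}, free = {ρ,ℓ,X1,X2,X3,X4}
RREF:
  r0: [   1    0    1    0    2   -2   -2   -3]
  r1: [   0    1   -3    1   -3    0   -1    0]
Fix exponent of X2 at 1, ρ at 0, ℓ at 0, X1 at 0, X3 at 0, X4 at 0; solve each RREF row for its pivot's exponent:
  r0: exp(m) + (-2)·1 = 0 ⇒ exp(m) = 2
  r1: exp(D) + (0)·1 = 0 ⇒ exp(D) = 0
Π_4 = m^2 · X2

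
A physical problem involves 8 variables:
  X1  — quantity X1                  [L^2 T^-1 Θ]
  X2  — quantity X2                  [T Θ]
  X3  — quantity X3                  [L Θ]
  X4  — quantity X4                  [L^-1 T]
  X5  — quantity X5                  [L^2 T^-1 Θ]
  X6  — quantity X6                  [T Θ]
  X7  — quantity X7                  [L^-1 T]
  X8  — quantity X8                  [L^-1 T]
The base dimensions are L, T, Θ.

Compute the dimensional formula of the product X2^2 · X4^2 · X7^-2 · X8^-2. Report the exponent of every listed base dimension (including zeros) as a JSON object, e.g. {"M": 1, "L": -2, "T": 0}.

Dimensional matrix (L×T×Θ by X1×X2×X3×X4×X5×X6×X7×X8):
  L: [ 2  0  1 -1  2  0 -1 -1]
  T: [-1  1  0  1 -1  1  1  1]
  Θ: [ 1  1  1  0  1  1  0  0]
  [L]: (2)·0+(2)·-1+(-2)·-1+(-2)·-1 = 2
  [T]: (2)·1+(2)·1+(-2)·1+(-2)·1 = 0
  [Θ]: (2)·1+(2)·0+(-2)·0+(-2)·0 = 2
⇒ L^2 Θ^2

{"L": 2, "T": 0, "Θ": 2}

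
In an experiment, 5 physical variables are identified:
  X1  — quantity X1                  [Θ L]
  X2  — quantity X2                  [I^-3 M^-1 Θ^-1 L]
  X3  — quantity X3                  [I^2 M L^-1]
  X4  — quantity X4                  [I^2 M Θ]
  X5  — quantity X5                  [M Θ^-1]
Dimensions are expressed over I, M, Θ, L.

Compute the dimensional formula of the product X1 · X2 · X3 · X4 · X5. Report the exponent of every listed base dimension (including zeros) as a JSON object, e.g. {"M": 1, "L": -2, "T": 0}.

{"I": 1, "M": 2, "Θ": 0, "L": 1}

Write exponents as rows I,M,Θ,L / cols X1,X2,X3,X4,X5:
  I: [ 0 -3  2  2  0]
  M: [ 0 -1  1  1  1]
  Θ: [ 1 -1  0  1 -1]
  L: [ 1  1 -1  0  0]
  [I]: (1)·0+(1)·-3+(1)·2+(1)·2+(1)·0 = 1
  [M]: (1)·0+(1)·-1+(1)·1+(1)·1+(1)·1 = 2
  [Θ]: (1)·1+(1)·-1+(1)·0+(1)·1+(1)·-1 = 0
  [L]: (1)·1+(1)·1+(1)·-1+(1)·0+(1)·0 = 1
⇒ I M^2 L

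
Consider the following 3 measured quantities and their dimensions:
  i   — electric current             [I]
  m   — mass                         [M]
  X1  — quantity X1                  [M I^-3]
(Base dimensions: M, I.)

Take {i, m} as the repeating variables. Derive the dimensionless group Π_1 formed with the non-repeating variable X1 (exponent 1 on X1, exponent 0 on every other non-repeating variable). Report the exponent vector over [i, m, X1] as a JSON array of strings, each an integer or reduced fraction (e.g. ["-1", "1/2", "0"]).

["3", "-1", "1"]

Exponent matrix [M,I] × [i,m,X1]:
  M: [ 0  1  1]
  I: [ 1  0 -3]
RREF → pivots at {i,m} ⇒ r = 2
Repeat: i,m; free: X1
RREF:
  r0: [   1    0   -3]
  r1: [   0    1    1]
Fix exponent of X1 at 1; solve each RREF row for its pivot's exponent:
  r0: exp(i) + (-3)·1 = 0 ⇒ exp(i) = 3
  r1: exp(m) + (1)·1 = 0 ⇒ exp(m) = -1
Π_1 = i^3 · m^-1 · X1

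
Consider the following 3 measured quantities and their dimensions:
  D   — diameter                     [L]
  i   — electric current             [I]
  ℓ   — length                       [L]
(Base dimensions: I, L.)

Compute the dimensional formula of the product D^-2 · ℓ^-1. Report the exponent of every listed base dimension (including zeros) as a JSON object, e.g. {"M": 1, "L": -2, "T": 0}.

{"I": 0, "L": -3}

Dimensional matrix (I×L by D×i×ℓ):
  I: [ 0  1  0]
  L: [ 1  0  1]
  [I]: (-2)·0+(-1)·0 = 0
  [L]: (-2)·1+(-1)·1 = -3
⇒ L^-3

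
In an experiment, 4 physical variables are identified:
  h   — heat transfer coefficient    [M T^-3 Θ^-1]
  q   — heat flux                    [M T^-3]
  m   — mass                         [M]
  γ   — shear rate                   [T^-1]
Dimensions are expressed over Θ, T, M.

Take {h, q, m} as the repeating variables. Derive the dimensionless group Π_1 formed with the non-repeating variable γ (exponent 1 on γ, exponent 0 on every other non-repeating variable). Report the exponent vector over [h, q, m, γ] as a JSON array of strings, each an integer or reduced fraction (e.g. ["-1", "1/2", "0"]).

["0", "-1/3", "1/3", "1"]

Dimensional matrix (Θ×T×M by h×q×m×γ):
  Θ: [-1  0  0  0]
  T: [-3 -3  0 -1]
  M: [ 1  1  1  0]
Row reduction gives pivot columns h,q,m; rank = 3
Repeat: h,q,m; free: γ
RREF:
  r0: [   1    0    0    0]
  r1: [   0    1    0  1/3]
  r2: [   0    0    1 -1/3]
Fix exponent of γ at 1; solve each RREF row for its pivot's exponent:
  r0: exp(h) + (0)·1 = 0 ⇒ exp(h) = 0
  r1: exp(q) + (1/3)·1 = 0 ⇒ exp(q) = -1/3
  r2: exp(m) + (-1/3)·1 = 0 ⇒ exp(m) = 1/3
Π_1 = q^(-1/3) · m^(1/3) · γ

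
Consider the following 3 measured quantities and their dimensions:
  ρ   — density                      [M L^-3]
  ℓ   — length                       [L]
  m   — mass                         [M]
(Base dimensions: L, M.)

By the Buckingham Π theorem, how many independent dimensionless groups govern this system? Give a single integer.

1

Write exponents as rows L,M / cols ρ,ℓ,m:
  L: [-3  1  0]
  M: [ 1  0  1]
Row reduction gives pivot columns ρ,ℓ; rank = 2
Π count = n − r = 3 − 2 = 1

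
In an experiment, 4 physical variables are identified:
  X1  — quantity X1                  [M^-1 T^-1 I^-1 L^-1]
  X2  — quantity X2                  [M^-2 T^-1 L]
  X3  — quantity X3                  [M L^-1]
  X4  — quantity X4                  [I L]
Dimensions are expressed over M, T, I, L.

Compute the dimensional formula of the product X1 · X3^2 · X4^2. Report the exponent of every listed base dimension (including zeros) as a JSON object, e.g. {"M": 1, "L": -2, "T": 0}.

Dimensional matrix (M×T×I×L by X1×X2×X3×X4):
  M: [-1 -2  1  0]
  T: [-1 -1  0  0]
  I: [-1  0  0  1]
  L: [-1  1 -1  1]
  [M]: (1)·-1+(2)·1+(2)·0 = 1
  [T]: (1)·-1+(2)·0+(2)·0 = -1
  [I]: (1)·-1+(2)·0+(2)·1 = 1
  [L]: (1)·-1+(2)·-1+(2)·1 = -1
⇒ M T^-1 I L^-1

{"M": 1, "T": -1, "I": 1, "L": -1}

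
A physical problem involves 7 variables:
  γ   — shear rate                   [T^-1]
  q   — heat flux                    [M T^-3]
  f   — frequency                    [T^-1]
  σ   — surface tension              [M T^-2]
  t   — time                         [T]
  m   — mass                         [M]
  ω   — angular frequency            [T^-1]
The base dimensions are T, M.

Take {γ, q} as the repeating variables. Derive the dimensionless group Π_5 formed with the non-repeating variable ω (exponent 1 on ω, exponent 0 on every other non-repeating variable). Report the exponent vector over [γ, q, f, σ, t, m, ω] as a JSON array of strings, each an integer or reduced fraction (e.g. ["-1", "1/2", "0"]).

["-1", "0", "0", "0", "0", "0", "1"]

Write exponents as rows T,M / cols γ,q,f,σ,t,m,ω:
  T: [-1 -3 -1 -2  1  0 -1]
  M: [ 0  1  0  1  0  1  0]
Echelon form has 2 nonzero rows (pivots: γ,q)
Pivot set = {γ,q}, free = {f,σ,t,m,ω}
RREF:
  r0: [   1    0    1   -1   -1   -3    1]
  r1: [   0    1    0    1    0    1    0]
Fix exponent of ω at 1, f at 0, σ at 0, t at 0, m at 0; solve each RREF row for its pivot's exponent:
  r0: exp(γ) + (1)·1 = 0 ⇒ exp(γ) = -1
  r1: exp(q) + (0)·1 = 0 ⇒ exp(q) = 0
Π_5 = γ^-1 · ω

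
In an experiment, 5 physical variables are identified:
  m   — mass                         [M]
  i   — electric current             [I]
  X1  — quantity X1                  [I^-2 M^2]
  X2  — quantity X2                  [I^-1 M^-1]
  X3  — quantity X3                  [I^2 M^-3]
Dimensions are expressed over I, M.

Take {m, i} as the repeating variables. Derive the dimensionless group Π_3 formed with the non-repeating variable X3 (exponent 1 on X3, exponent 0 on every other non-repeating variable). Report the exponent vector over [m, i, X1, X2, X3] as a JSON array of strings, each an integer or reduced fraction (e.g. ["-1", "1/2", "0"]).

["3", "-2", "0", "0", "1"]

Write exponents as rows I,M / cols m,i,X1,X2,X3:
  I: [ 0  1 -2 -1  2]
  M: [ 1  0  2 -1 -3]
Echelon form has 2 nonzero rows (pivots: m,i)
Pivot set = {m,i}, free = {X1,X2,X3}
RREF:
  r0: [   1    0    2   -1   -3]
  r1: [   0    1   -2   -1    2]
Fix exponent of X3 at 1, X1 at 0, X2 at 0; solve each RREF row for its pivot's exponent:
  r0: exp(m) + (-3)·1 = 0 ⇒ exp(m) = 3
  r1: exp(i) + (2)·1 = 0 ⇒ exp(i) = -2
Π_3 = m^3 · i^-2 · X3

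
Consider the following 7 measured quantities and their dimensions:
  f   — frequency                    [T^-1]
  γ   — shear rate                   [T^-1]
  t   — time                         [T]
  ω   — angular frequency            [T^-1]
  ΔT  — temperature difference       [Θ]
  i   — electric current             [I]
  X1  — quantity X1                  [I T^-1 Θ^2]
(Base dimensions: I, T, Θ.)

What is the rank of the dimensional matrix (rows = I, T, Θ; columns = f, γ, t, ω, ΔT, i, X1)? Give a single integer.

3

Write exponents as rows I,T,Θ / cols f,γ,t,ω,ΔT,i,X1:
  I: [ 0  0  0  0  0  1  1]
  T: [-1 -1  1 -1  0  0 -1]
  Θ: [ 0  0  0  0  1  0  2]
RREF → pivots at {f,ΔT,i} ⇒ r = 3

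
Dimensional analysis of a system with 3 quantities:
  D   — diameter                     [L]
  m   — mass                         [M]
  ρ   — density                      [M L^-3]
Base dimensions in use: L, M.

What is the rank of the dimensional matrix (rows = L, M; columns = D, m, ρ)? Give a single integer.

2

Dimensional matrix (L×M by D×m×ρ):
  L: [ 1  0 -3]
  M: [ 0  1  1]
Echelon form has 2 nonzero rows (pivots: D,m)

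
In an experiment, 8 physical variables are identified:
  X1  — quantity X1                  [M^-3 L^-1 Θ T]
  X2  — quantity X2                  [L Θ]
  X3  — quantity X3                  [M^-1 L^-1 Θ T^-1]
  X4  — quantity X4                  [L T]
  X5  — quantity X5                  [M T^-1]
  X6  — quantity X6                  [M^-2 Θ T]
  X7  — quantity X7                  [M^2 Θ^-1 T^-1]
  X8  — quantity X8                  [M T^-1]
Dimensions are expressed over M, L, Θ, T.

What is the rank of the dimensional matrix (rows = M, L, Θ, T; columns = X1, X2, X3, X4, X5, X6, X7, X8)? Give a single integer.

Write exponents as rows M,L,Θ,T / cols X1,X2,X3,X4,X5,X6,X7,X8:
  M: [-3  0 -1  0  1 -2  2  1]
  L: [-1  1 -1  1  0  0  0  0]
  Θ: [ 1  1  1  0  0  1 -1  0]
  T: [ 1  0 -1  1 -1  1 -1 -1]
Echelon form has 3 nonzero rows (pivots: X1,X2,X3)

3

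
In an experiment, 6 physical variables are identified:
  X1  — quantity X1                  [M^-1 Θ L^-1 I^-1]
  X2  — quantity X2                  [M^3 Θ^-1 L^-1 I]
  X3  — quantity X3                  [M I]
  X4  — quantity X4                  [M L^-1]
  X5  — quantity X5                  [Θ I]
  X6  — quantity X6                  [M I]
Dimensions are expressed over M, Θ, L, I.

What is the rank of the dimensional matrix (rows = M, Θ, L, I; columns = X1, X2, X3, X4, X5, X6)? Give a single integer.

Exponent matrix [M,Θ,L,I] × [X1,X2,X3,X4,X5,X6]:
  M: [-1  3  1  1  0  1]
  Θ: [ 1 -1  0  0  1  0]
  L: [-1 -1  0 -1  0  0]
  I: [-1  1  1  0  1  1]
RREF → pivots at {X1,X2,X3} ⇒ r = 3

3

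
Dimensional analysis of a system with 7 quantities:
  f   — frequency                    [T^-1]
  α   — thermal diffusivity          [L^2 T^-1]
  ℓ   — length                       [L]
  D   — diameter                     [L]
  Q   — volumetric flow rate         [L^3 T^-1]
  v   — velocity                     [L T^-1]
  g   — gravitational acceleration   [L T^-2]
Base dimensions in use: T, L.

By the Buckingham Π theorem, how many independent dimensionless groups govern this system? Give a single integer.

5

Write exponents as rows T,L / cols f,α,ℓ,D,Q,v,g:
  T: [-1 -1  0  0 -1 -1 -2]
  L: [ 0  2  1  1  3  1  1]
Echelon form has 2 nonzero rows (pivots: f,α)
n=7, r=2 ⇒ 5 dimensionless groups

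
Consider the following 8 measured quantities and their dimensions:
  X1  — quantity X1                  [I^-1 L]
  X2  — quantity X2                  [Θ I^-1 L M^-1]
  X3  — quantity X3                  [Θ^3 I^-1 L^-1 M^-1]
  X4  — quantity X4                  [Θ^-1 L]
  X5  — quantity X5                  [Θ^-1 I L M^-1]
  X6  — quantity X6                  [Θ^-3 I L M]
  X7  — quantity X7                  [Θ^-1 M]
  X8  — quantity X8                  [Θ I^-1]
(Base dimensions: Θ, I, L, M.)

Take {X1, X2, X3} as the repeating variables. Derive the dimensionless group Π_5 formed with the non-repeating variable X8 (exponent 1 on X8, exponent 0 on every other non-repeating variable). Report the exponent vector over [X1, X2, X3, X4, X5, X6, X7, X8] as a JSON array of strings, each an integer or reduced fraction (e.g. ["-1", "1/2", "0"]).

Write exponents as rows Θ,I,L,M / cols X1,X2,X3,X4,X5,X6,X7,X8:
  Θ: [ 0  1  3 -1 -1 -3 -1  1]
  I: [-1 -1 -1  0  1  1  0 -1]
  L: [ 1  1 -1  1  1  1  0  0]
  M: [ 0 -1 -1  0 -1  1  1  0]
Echelon form has 3 nonzero rows (pivots: X1,X2,X3)
Pivot set = {X1,X2,X3}, free = {X4,X5,X6,X7,X8}
RREF:
  r0: [   1    0    0    0   -2    0    1    1]
  r1: [   0    1    0  1/2    2    0   -1 -1/2]
  r2: [   0    0    1 -1/2   -1   -1    0  1/2]
  r3: [   0    0    0    0    0    0    0    0]
Fix exponent of X8 at 1, X4 at 0, X5 at 0, X6 at 0, X7 at 0; solve each RREF row for its pivot's exponent:
  r0: exp(X1) + (1)·1 = 0 ⇒ exp(X1) = -1
  r1: exp(X2) + (-1/2)·1 = 0 ⇒ exp(X2) = 1/2
  r2: exp(X3) + (1/2)·1 = 0 ⇒ exp(X3) = -1/2
Π_5 = X1^-1 · X2^(1/2) · X3^(-1/2) · X8

["-1", "1/2", "-1/2", "0", "0", "0", "0", "1"]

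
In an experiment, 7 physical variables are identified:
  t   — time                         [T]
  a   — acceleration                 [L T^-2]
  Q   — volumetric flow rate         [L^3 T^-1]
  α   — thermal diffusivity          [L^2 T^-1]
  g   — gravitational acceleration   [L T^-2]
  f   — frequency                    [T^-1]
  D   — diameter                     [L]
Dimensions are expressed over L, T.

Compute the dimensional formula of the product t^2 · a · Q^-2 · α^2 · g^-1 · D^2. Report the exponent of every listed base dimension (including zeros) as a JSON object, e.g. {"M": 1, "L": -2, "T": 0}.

Exponent matrix [L,T] × [t,a,Q,α,g,f,D]:
  L: [ 0  1  3  2  1  0  1]
  T: [ 1 -2 -1 -1 -2 -1  0]
  [L]: (2)·0+(1)·1+(-2)·3+(2)·2+(-1)·1+(2)·1 = 0
  [T]: (2)·1+(1)·-2+(-2)·-1+(2)·-1+(-1)·-2+(2)·0 = 2
⇒ T^2

{"L": 0, "T": 2}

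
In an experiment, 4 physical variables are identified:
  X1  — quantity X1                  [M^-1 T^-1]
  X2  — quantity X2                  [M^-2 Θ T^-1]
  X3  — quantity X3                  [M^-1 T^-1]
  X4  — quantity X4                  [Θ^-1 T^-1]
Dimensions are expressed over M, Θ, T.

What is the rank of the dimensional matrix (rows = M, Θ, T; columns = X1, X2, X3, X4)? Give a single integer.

2

Exponent matrix [M,Θ,T] × [X1,X2,X3,X4]:
  M: [-1 -2 -1  0]
  Θ: [ 0  1  0 -1]
  T: [-1 -1 -1 -1]
Echelon form has 2 nonzero rows (pivots: X1,X2)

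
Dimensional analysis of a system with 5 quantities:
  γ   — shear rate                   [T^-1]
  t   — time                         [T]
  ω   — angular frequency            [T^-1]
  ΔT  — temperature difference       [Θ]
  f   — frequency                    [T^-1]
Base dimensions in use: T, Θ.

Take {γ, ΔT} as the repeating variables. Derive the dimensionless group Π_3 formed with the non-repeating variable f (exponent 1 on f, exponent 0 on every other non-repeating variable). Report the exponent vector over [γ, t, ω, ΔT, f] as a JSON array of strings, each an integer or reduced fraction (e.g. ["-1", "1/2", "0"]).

Write exponents as rows T,Θ / cols γ,t,ω,ΔT,f:
  T: [-1  1 -1  0 -1]
  Θ: [ 0  0  0  1  0]
Row reduction gives pivot columns γ,ΔT; rank = 2
Pivot set = {γ,ΔT}, free = {t,ω,f}
RREF:
  r0: [   1   -1    1    0    1]
  r1: [   0    0    0    1    0]
Fix exponent of f at 1, t at 0, ω at 0; solve each RREF row for its pivot's exponent:
  r0: exp(γ) + (1)·1 = 0 ⇒ exp(γ) = -1
  r1: exp(ΔT) + (0)·1 = 0 ⇒ exp(ΔT) = 0
Π_3 = γ^-1 · f

["-1", "0", "0", "0", "1"]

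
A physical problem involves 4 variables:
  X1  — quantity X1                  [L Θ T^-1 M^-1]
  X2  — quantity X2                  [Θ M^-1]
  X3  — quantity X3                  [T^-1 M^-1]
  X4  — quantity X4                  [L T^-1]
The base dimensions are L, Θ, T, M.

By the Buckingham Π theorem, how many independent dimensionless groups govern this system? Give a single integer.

Write exponents as rows L,Θ,T,M / cols X1,X2,X3,X4:
  L: [ 1  0  0  1]
  Θ: [ 1  1  0  0]
  T: [-1  0 -1 -1]
  M: [-1 -1 -1  0]
RREF → pivots at {X1,X2,X3} ⇒ r = 3
n=4, r=3 ⇒ 1 dimensionless group

1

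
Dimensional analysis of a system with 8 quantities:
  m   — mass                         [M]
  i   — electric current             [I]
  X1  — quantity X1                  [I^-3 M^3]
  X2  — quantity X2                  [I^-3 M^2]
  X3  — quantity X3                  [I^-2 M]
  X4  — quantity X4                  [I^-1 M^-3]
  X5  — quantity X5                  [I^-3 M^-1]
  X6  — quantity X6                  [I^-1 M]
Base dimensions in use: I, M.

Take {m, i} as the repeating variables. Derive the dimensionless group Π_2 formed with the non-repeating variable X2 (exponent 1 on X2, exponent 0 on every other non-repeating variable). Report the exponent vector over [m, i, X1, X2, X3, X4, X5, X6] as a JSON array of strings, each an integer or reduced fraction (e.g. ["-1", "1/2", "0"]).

["-2", "3", "0", "1", "0", "0", "0", "0"]

Write exponents as rows I,M / cols m,i,X1,X2,X3,X4,X5,X6:
  I: [ 0  1 -3 -3 -2 -1 -3 -1]
  M: [ 1  0  3  2  1 -3 -1  1]
Echelon form has 2 nonzero rows (pivots: m,i)
Repeat: m,i; free: X1,X2,X3,X4,X5,X6
RREF:
  r0: [   1    0    3    2    1   -3   -1    1]
  r1: [   0    1   -3   -3   -2   -1   -3   -1]
Fix exponent of X2 at 1, X1 at 0, X3 at 0, X4 at 0, X5 at 0, X6 at 0; solve each RREF row for its pivot's exponent:
  r0: exp(m) + (2)·1 = 0 ⇒ exp(m) = -2
  r1: exp(i) + (-3)·1 = 0 ⇒ exp(i) = 3
Π_2 = m^-2 · i^3 · X2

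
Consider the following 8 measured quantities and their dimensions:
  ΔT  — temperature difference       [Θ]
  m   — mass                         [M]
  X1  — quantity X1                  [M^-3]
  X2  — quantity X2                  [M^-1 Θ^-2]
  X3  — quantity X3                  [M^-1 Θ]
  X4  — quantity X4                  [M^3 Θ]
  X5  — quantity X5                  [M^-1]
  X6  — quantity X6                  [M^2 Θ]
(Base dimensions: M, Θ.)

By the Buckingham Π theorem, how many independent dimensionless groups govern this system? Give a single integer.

6

Dimensional matrix (M×Θ by ΔT×m×X1×X2×X3×X4×X5×X6):
  M: [ 0  1 -3 -1 -1  3 -1  2]
  Θ: [ 1  0  0 -2  1  1  0  1]
Echelon form has 2 nonzero rows (pivots: ΔT,m)
Π count = n − r = 8 − 2 = 6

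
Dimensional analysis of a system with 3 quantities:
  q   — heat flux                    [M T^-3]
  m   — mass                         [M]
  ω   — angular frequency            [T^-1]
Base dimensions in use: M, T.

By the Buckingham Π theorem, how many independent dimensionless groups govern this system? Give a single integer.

Exponent matrix [M,T] × [q,m,ω]:
  M: [ 1  1  0]
  T: [-3  0 -1]
Row reduction gives pivot columns q,m; rank = 2
n=3, r=2 ⇒ 1 dimensionless group

1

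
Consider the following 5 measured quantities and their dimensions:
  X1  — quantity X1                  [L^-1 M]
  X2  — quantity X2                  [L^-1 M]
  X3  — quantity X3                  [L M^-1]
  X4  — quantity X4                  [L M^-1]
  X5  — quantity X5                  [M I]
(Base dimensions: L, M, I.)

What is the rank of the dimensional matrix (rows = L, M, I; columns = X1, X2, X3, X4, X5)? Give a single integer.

Write exponents as rows L,M,I / cols X1,X2,X3,X4,X5:
  L: [-1 -1  1  1  0]
  M: [ 1  1 -1 -1  1]
  I: [ 0  0  0  0  1]
Echelon form has 2 nonzero rows (pivots: X1,X5)

2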